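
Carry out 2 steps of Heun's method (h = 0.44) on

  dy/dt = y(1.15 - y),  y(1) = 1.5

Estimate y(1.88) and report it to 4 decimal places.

1.2693

Heun: k1 = f(t_n, y_n); k2 = f(t_n + h, y_n + h·k1); y_{n+1} = y_n + (h/2)·(k1 + k2).
t=1.000000, y=1.500000:
  k1 = f(1.000000, 1.500000) = -0.525000
  k2 = f(1.440000, 1.269000) = -0.151011
  y ← 1.500000 + (0.44/2)·(-0.525000 + (-0.151011)) = 1.351278
t=1.440000, y=1.351278:
  k1 = f(1.440000, 1.351278) = -0.271982
  k2 = f(1.880000, 1.231606) = -0.100506
  y ← 1.351278 + (0.44/2)·(-0.271982 + (-0.100506)) = 1.269330
y(1.88) ≈ 1.2693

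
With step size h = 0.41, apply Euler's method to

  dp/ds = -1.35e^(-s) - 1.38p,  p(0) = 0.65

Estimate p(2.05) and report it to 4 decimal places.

-0.2633

Euler: p_{n+1} = p_n + h·f(s_n, p_n).
s=0.000000, p=0.650000: f=-2.247000 → p ← 0.650000 + 0.41·(-2.247000) = -0.271270
s=0.410000, p=-0.271270: f=-0.521575 → p ← -0.271270 + 0.41·(-0.521575) = -0.485116
s=0.820000, p=-0.485116: f=0.074877 → p ← -0.485116 + 0.41·0.074877 = -0.454416
s=1.230000, p=-0.454416: f=0.232499 → p ← -0.454416 + 0.41·0.232499 = -0.359091
s=1.640000, p=-0.359091: f=0.233673 → p ← -0.359091 + 0.41·0.233673 = -0.263285
p(2.05) ≈ -0.2633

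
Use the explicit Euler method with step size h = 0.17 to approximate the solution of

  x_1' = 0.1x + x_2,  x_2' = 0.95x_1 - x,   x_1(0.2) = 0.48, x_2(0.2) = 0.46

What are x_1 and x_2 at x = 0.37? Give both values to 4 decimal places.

0.5616, 0.5035

Euler on (x_1,x_2): x_1_{n+1} = x_1_n + h·x_1', x_2_{n+1} = x_2_n + h·x_2'.
0.200000: (0.480000, 0.460000); f=(0.480000, 0.256000) → (0.561600, 0.503520)
(x_1(0.37), x_2(0.37)) ≈ (0.5616, 0.5035)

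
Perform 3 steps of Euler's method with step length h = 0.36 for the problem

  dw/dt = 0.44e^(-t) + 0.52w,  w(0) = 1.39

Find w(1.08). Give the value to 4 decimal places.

2.7574

Euler: w_{n+1} = w_n + h·f(t_n, w_n).
t=0.000000, w=1.390000: f=1.162800 → w ← 1.390000 + 0.36·1.162800 = 1.808608
t=0.360000, w=1.808608: f=1.247454 → w ← 1.808608 + 0.36·1.247454 = 2.257691
t=0.720000, w=2.257691: f=1.388170 → w ← 2.257691 + 0.36·1.388170 = 2.757433
w(1.08) ≈ 2.7574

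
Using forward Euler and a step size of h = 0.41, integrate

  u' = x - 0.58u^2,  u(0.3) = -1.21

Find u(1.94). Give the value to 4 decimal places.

Euler: u_{n+1} = u_n + h·f(x_n, u_n).
x=0.300000, u=-1.210000: f=-0.549178 → u ← -1.210000 + 0.41·(-0.549178) = -1.435163
x=0.710000, u=-1.435163: f=-0.484622 → u ← -1.435163 + 0.41·(-0.484622) = -1.633858
x=1.120000, u=-1.633858: f=-0.428305 → u ← -1.633858 + 0.41·(-0.428305) = -1.809463
x=1.530000, u=-1.809463: f=-0.369011 → u ← -1.809463 + 0.41·(-0.369011) = -1.960757
u(1.94) ≈ -1.9608

-1.9608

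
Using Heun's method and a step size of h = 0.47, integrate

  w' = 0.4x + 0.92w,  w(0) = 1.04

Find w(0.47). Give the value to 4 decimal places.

Heun: k1 = f(x_n, w_n); k2 = f(x_n + h, w_n + h·k1); w_{n+1} = w_n + (h/2)·(k1 + k2).
x=0.000000, w=1.040000:
  k1 = f(0.000000, 1.040000) = 0.956800
  k2 = f(0.470000, 1.489696) = 1.558520
  w ← 1.040000 + (0.47/2)·(0.956800 + 1.558520) = 1.631100
w(0.47) ≈ 1.6311

1.6311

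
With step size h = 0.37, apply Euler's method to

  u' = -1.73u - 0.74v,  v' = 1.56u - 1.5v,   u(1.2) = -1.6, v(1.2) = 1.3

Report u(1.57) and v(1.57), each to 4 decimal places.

-0.9318, -0.3450

Euler on (u,v): u_{n+1} = u_n + h·u', v_{n+1} = v_n + h·v'.
1.200000: (-1.600000, 1.300000); f=(1.806000, -4.446000) → (-0.931780, -0.345020)
(u(1.57), v(1.57)) ≈ (-0.9318, -0.3450)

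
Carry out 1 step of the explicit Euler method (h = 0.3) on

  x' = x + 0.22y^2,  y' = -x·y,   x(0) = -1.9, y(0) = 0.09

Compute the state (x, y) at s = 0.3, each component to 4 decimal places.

Euler on (x,y): x_{n+1} = x_n + h·x', y_{n+1} = y_n + h·y'.
0.000000: (-1.900000, 0.090000); f=(-1.898218, 0.171000) → (-2.469465, 0.141300)
(x(0.3), y(0.3)) ≈ (-2.4695, 0.1413)

-2.4695, 0.1413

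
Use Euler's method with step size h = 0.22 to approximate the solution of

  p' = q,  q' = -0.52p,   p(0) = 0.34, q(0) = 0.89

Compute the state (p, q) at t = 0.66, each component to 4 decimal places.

0.8968, 0.7071

Euler on (p,q): p_{n+1} = p_n + h·p', q_{n+1} = q_n + h·q'.
0.000000: (0.340000, 0.890000); f=(0.890000, -0.176800) → (0.535800, 0.851104)
0.220000: (0.535800, 0.851104); f=(0.851104, -0.278616) → (0.723043, 0.789808)
0.440000: (0.723043, 0.789808); f=(0.789808, -0.375982) → (0.896801, 0.707092)
(p(0.66), q(0.66)) ≈ (0.8968, 0.7071)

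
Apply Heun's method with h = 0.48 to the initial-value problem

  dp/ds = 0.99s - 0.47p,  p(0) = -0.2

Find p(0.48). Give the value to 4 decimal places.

-0.0459

Heun: k1 = f(s_n, p_n); k2 = f(s_n + h, p_n + h·k1); p_{n+1} = p_n + (h/2)·(k1 + k2).
s=0.000000, p=-0.200000:
  k1 = f(0.000000, -0.200000) = 0.094000
  k2 = f(0.480000, -0.154880) = 0.547994
  p ← -0.200000 + (0.48/2)·(0.094000 + 0.547994) = -0.045922
p(0.48) ≈ -0.0459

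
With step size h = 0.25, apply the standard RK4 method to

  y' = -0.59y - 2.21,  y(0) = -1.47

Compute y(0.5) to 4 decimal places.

-2.0514

RK4: k1 = f(s_n, y_n); k2 = f(s_n + h/2, y_n + (h/2)·k1); k3 = f(s_n + h/2, y_n + (h/2)·k2); k4 = f(s_n + h, y_n + h·k3); y_{n+1} = y_n + (h/6)·(k1 + 2k2 + 2k3 + k4).
s=0.000000, y=-1.470000:
  k1 = f(0.000000, -1.470000) = -1.342700
  k2 = f(0.125000, -1.637838) = -1.243676
  k3 = f(0.125000, -1.625459) = -1.250979
  k4 = f(0.250000, -1.782745) = -1.158181
  y ← -1.470000 + (0.25/6)·(k1 + 2k2 + 2k3 + k4) = -1.782091
s=0.250000, y=-1.782091:
  k1 = f(0.250000, -1.782091) = -1.158566
  k2 = f(0.375000, -1.926912) = -1.073122
  k3 = f(0.375000, -1.916231) = -1.079423
  k4 = f(0.500000, -2.051947) = -0.999351
  y ← -1.782091 + (0.25/6)·(k1 + 2k2 + 2k3 + k4) = -2.051383
y(0.5) ≈ -2.0514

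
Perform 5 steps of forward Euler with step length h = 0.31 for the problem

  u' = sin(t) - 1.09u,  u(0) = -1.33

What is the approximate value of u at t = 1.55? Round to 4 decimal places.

0.3949

Euler: u_{n+1} = u_n + h·f(t_n, u_n).
t=0.000000, u=-1.330000: f=1.449700 → u ← -1.330000 + 0.31·1.449700 = -0.880593
t=0.310000, u=-0.880593: f=1.264905 → u ← -0.880593 + 0.31·1.264905 = -0.488472
t=0.620000, u=-0.488472: f=1.113470 → u ← -0.488472 + 0.31·1.113470 = -0.143297
t=0.930000, u=-0.143297: f=0.957813 → u ← -0.143297 + 0.31·0.957813 = 0.153625
t=1.240000, u=0.153625: f=0.778332 → u ← 0.153625 + 0.31·0.778332 = 0.394908
u(1.55) ≈ 0.3949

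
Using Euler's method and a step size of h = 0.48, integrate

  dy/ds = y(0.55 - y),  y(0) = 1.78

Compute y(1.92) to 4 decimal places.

0.6053

Euler: y_{n+1} = y_n + h·f(s_n, y_n).
s=0.000000, y=1.780000: f=-2.189400 → y ← 1.780000 + 0.48·(-2.189400) = 0.729088
s=0.480000, y=0.729088: f=-0.130571 → y ← 0.729088 + 0.48·(-0.130571) = 0.666414
s=0.960000, y=0.666414: f=-0.077580 → y ← 0.666414 + 0.48·(-0.077580) = 0.629176
s=1.440000, y=0.629176: f=-0.049815 → y ← 0.629176 + 0.48·(-0.049815) = 0.605264
y(1.92) ≈ 0.6053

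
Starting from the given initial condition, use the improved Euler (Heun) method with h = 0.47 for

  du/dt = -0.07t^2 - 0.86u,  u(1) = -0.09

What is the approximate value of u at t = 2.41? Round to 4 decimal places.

-0.2375

Heun: k1 = f(t_n, u_n); k2 = f(t_n + h, u_n + h·k1); u_{n+1} = u_n + (h/2)·(k1 + k2).
t=1.000000, u=-0.090000:
  k1 = f(1.000000, -0.090000) = 0.007400
  k2 = f(1.470000, -0.086522) = -0.076854
  u ← -0.090000 + (0.47/2)·(0.007400 + (-0.076854)) = -0.106322
t=1.470000, u=-0.106322:
  k1 = f(1.470000, -0.106322) = -0.059826
  k2 = f(1.940000, -0.134440) = -0.147834
  u ← -0.106322 + (0.47/2)·(-0.059826 + (-0.147834)) = -0.155122
t=1.940000, u=-0.155122:
  k1 = f(1.940000, -0.155122) = -0.130047
  k2 = f(2.410000, -0.216244) = -0.220597
  u ← -0.155122 + (0.47/2)·(-0.130047 + (-0.220597)) = -0.237523
u(2.41) ≈ -0.2375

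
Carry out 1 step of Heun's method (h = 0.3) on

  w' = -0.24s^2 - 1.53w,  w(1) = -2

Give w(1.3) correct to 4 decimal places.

-1.3730

Heun: k1 = f(s_n, w_n); k2 = f(s_n + h, w_n + h·k1); w_{n+1} = w_n + (h/2)·(k1 + k2).
s=1.000000, w=-2.000000:
  k1 = f(1.000000, -2.000000) = 2.820000
  k2 = f(1.300000, -1.154000) = 1.360020
  w ← -2.000000 + (0.3/2)·(2.820000 + 1.360020) = -1.372997
w(1.3) ≈ -1.3730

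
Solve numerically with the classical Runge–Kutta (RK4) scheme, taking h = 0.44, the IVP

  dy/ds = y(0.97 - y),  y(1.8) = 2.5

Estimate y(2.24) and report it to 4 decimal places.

1.6063

RK4: k1 = f(s_n, y_n); k2 = f(s_n + h/2, y_n + (h/2)·k1); k3 = f(s_n + h/2, y_n + (h/2)·k2); k4 = f(s_n + h, y_n + h·k3); y_{n+1} = y_n + (h/6)·(k1 + 2k2 + 2k3 + k4).
s=1.800000, y=2.500000:
  k1 = f(1.800000, 2.500000) = -3.825000
  k2 = f(2.020000, 1.658500) = -1.141877
  k3 = f(2.020000, 2.248787) = -2.875720
  k4 = f(2.240000, 1.234683) = -0.326800
  y ← 2.500000 + (0.44/6)·(k1 + 2k2 + 2k3 + k4) = 1.606287
y(2.24) ≈ 1.6063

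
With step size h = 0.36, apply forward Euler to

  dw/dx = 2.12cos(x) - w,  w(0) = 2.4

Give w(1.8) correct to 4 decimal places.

Euler: w_{n+1} = w_n + h·f(x_n, w_n).
x=0.000000, w=2.400000: f=-0.280000 → w ← 2.400000 + 0.36·(-0.280000) = 2.299200
x=0.360000, w=2.299200: f=-0.315099 → w ← 2.299200 + 0.36·(-0.315099) = 2.185764
x=0.720000, w=2.185764: f=-0.591936 → w ← 2.185764 + 0.36·(-0.591936) = 1.972667
x=1.080000, w=1.972667: f=-0.973451 → w ← 1.972667 + 0.36·(-0.973451) = 1.622225
x=1.440000, w=1.622225: f=-1.345727 → w ← 1.622225 + 0.36·(-1.345727) = 1.137763
w(1.8) ≈ 1.1378

1.1378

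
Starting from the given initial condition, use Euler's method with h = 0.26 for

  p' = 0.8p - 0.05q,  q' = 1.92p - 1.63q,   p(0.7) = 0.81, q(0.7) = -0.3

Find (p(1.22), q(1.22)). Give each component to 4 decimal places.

Euler on (p,q): p_{n+1} = p_n + h·p', q_{n+1} = q_n + h·q'.
0.700000: (0.810000, -0.300000); f=(0.663000, 2.044200) → (0.982380, 0.231492)
0.960000: (0.982380, 0.231492); f=(0.774329, 1.508838) → (1.183706, 0.623790)
(p(1.22), q(1.22)) ≈ (1.1837, 0.6238)

1.1837, 0.6238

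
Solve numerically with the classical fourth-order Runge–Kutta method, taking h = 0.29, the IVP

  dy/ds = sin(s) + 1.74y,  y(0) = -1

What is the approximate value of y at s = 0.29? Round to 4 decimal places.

-1.6063

RK4: k1 = f(s_n, y_n); k2 = f(s_n + h/2, y_n + (h/2)·k1); k3 = f(s_n + h/2, y_n + (h/2)·k2); k4 = f(s_n + h, y_n + h·k3); y_{n+1} = y_n + (h/6)·(k1 + 2k2 + 2k3 + k4).
s=0.000000, y=-1.000000:
  k1 = f(0.000000, -1.000000) = -1.740000
  k2 = f(0.145000, -1.252300) = -2.034510
  k3 = f(0.145000, -1.295004) = -2.108814
  k4 = f(0.290000, -1.611556) = -2.518155
  y ← -1.000000 + (0.29/6)·(k1 + 2k2 + 2k3 + k4) = -1.606332
y(0.29) ≈ -1.6063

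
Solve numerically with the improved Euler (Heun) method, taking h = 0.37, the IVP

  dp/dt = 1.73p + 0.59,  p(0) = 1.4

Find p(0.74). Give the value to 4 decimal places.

Heun: k1 = f(t_n, p_n); k2 = f(t_n + h, p_n + h·k1); p_{n+1} = p_n + (h/2)·(k1 + k2).
t=0.000000, p=1.400000:
  k1 = f(0.000000, 1.400000) = 3.012000
  k2 = f(0.370000, 2.514440) = 4.939981
  p ← 1.400000 + (0.37/2)·(3.012000 + 4.939981) = 2.871117
t=0.370000, p=2.871117:
  k1 = f(0.370000, 2.871117) = 5.557032
  k2 = f(0.740000, 4.927218) = 9.114087
  p ← 2.871117 + (0.37/2)·(5.557032 + 9.114087) = 5.585274
p(0.74) ≈ 5.5853

5.5853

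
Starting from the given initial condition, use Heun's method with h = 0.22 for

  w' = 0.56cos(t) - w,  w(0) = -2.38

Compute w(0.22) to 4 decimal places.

-1.8058

Heun: k1 = f(t_n, w_n); k2 = f(t_n + h, w_n + h·k1); w_{n+1} = w_n + (h/2)·(k1 + k2).
t=0.000000, w=-2.380000:
  k1 = f(0.000000, -2.380000) = 2.940000
  k2 = f(0.220000, -1.733200) = 2.279703
  w ← -2.380000 + (0.22/2)·(2.940000 + 2.279703) = -1.805833
w(0.22) ≈ -1.8058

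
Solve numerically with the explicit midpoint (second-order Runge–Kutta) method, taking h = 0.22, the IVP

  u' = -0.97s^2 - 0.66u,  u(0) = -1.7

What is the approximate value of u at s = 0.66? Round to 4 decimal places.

-1.1845

Midpoint: k1 = f(s_n, u_n); k2 = f(s_n + h/2, u_n + (h/2)·k1); u_{n+1} = u_n + h·k2.
s=0.000000, u=-1.700000:
  k1 = f(0.000000, -1.700000) = 1.122000
  k2 = f(0.110000, -1.576580) = 1.028806
  u ← -1.700000 + 0.22·1.028806 = -1.473663
s=0.220000, u=-1.473663:
  k1 = f(0.220000, -1.473663) = 0.925669
  k2 = f(0.330000, -1.371839) = 0.799781
  u ← -1.473663 + 0.22·0.799781 = -1.297711
s=0.440000, u=-1.297711:
  k1 = f(0.440000, -1.297711) = 0.668697
  k2 = f(0.550000, -1.224154) = 0.514517
  u ← -1.297711 + 0.22·0.514517 = -1.184517
u(0.66) ≈ -1.1845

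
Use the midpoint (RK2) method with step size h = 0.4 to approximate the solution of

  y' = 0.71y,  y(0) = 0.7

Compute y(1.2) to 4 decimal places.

Midpoint: k1 = f(x_n, y_n); k2 = f(x_n + h/2, y_n + (h/2)·k1); y_{n+1} = y_n + h·k2.
x=0.000000, y=0.700000:
  k1 = f(0.000000, 0.700000) = 0.497000
  k2 = f(0.200000, 0.799400) = 0.567574
  y ← 0.700000 + 0.4·0.567574 = 0.927030
x=0.400000, y=0.927030:
  k1 = f(0.400000, 0.927030) = 0.658191
  k2 = f(0.600000, 1.058668) = 0.751654
  y ← 0.927030 + 0.4·0.751654 = 1.227691
x=0.800000, y=1.227691:
  k1 = f(0.800000, 1.227691) = 0.871661
  k2 = f(1.000000, 1.402023) = 0.995437
  y ← 1.227691 + 0.4·0.995437 = 1.625866
y(1.2) ≈ 1.6259

1.6259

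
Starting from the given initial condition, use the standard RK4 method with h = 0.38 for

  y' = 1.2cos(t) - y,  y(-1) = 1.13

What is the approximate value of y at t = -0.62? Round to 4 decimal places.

RK4: k1 = f(t_n, y_n); k2 = f(t_n + h/2, y_n + (h/2)·k1); k3 = f(t_n + h/2, y_n + (h/2)·k2); k4 = f(t_n + h, y_n + h·k3); y_{n+1} = y_n + (h/6)·(k1 + 2k2 + 2k3 + k4).
t=-1.000000, y=1.130000:
  k1 = f(-1.000000, 1.130000) = -0.481637
  k2 = f(-0.810000, 1.038489) = -0.211091
  k3 = f(-0.810000, 1.089893) = -0.262495
  k4 = f(-0.620000, 1.030252) = -0.053598
  y ← 1.130000 + (0.38/6)·(k1 + 2k2 + 2k3 + k4) = 1.036114
y(-0.62) ≈ 1.0361

1.0361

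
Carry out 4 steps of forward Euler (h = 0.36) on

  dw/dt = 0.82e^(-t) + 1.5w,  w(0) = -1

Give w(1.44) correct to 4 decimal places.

-3.7364

Euler: w_{n+1} = w_n + h·f(t_n, w_n).
t=0.000000, w=-1.000000: f=-0.680000 → w ← -1.000000 + 0.36·(-0.680000) = -1.244800
t=0.360000, w=-1.244800: f=-1.295105 → w ← -1.244800 + 0.36·(-1.295105) = -1.711038
t=0.720000, w=-1.711038: f=-2.167420 → w ← -1.711038 + 0.36·(-2.167420) = -2.491309
t=1.080000, w=-2.491309: f=-3.458495 → w ← -2.491309 + 0.36·(-3.458495) = -3.736368
w(1.44) ≈ -3.7364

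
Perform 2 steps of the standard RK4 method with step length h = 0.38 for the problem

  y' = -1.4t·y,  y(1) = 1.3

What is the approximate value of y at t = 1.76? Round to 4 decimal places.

RK4: k1 = f(t_n, y_n); k2 = f(t_n + h/2, y_n + (h/2)·k1); k3 = f(t_n + h/2, y_n + (h/2)·k2); k4 = f(t_n + h, y_n + h·k3); y_{n+1} = y_n + (h/6)·(k1 + 2k2 + 2k3 + k4).
t=1.000000, y=1.300000:
  k1 = f(1.000000, 1.300000) = -1.820000
  k2 = f(1.190000, 0.954200) = -1.589697
  k3 = f(1.190000, 0.997958) = -1.662597
  k4 = f(1.380000, 0.668213) = -1.290988
  y ← 1.300000 + (0.38/6)·(k1 + 2k2 + 2k3 + k4) = 0.691013
t=1.380000, y=0.691013:
  k1 = f(1.380000, 0.691013) = -1.335038
  k2 = f(1.570000, 0.437356) = -0.961309
  k3 = f(1.570000, 0.508365) = -1.117386
  k4 = f(1.760000, 0.266407) = -0.656427
  y ← 0.691013 + (0.38/6)·(k1 + 2k2 + 2k3 + k4) = 0.301586
y(1.76) ≈ 0.3016

0.3016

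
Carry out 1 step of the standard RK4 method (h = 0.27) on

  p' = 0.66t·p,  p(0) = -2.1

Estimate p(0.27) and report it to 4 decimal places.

-2.1511

RK4: k1 = f(t_n, p_n); k2 = f(t_n + h/2, p_n + (h/2)·k1); k3 = f(t_n + h/2, p_n + (h/2)·k2); k4 = f(t_n + h, p_n + h·k3); p_{n+1} = p_n + (h/6)·(k1 + 2k2 + 2k3 + k4).
t=0.000000, p=-2.100000:
  k1 = f(0.000000, -2.100000) = 0.000000
  k2 = f(0.135000, -2.100000) = -0.187110
  k3 = f(0.135000, -2.125260) = -0.189361
  k4 = f(0.270000, -2.151127) = -0.383331
  p ← -2.100000 + (0.27/6)·(k1 + 2k2 + 2k3 + k4) = -2.151132
p(0.27) ≈ -2.1511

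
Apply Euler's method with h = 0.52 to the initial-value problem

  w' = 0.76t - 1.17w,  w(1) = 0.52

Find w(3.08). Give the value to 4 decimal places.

1.4555

Euler: w_{n+1} = w_n + h·f(t_n, w_n).
t=1.000000, w=0.520000: f=0.151600 → w ← 0.520000 + 0.52·0.151600 = 0.598832
t=1.520000, w=0.598832: f=0.454567 → w ← 0.598832 + 0.52·0.454567 = 0.835207
t=2.040000, w=0.835207: f=0.573208 → w ← 0.835207 + 0.52·0.573208 = 1.133275
t=2.560000, w=1.133275: f=0.619668 → w ← 1.133275 + 0.52·0.619668 = 1.455502
w(3.08) ≈ 1.4555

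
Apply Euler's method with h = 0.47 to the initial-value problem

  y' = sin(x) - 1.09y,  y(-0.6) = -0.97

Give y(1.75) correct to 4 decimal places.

0.6047

Euler: y_{n+1} = y_n + h·f(x_n, y_n).
x=-0.600000, y=-0.970000: f=0.492658 → y ← -0.970000 + 0.47·0.492658 = -0.738451
x=-0.130000, y=-0.738451: f=0.675277 → y ← -0.738451 + 0.47·0.675277 = -0.421071
x=0.340000, y=-0.421071: f=0.792454 → y ← -0.421071 + 0.47·0.792454 = -0.048617
x=0.810000, y=-0.048617: f=0.777280 → y ← -0.048617 + 0.47·0.777280 = 0.316704
x=1.280000, y=0.316704: f=0.612808 → y ← 0.316704 + 0.47·0.612808 = 0.604724
y(1.75) ≈ 0.6047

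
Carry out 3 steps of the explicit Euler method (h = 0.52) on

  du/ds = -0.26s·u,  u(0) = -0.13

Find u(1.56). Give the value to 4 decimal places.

Euler: u_{n+1} = u_n + h·f(s_n, u_n).
s=0.000000, u=-0.130000: f=0.000000 → u ← -0.130000 + 0.52·0.000000 = -0.130000
s=0.520000, u=-0.130000: f=0.017576 → u ← -0.130000 + 0.52·0.017576 = -0.120860
s=1.040000, u=-0.120860: f=0.032681 → u ← -0.120860 + 0.52·0.032681 = -0.103867
u(1.56) ≈ -0.1039

-0.1039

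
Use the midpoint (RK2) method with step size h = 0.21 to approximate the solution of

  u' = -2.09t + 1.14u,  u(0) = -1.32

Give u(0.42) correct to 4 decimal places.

-2.3302

Midpoint: k1 = f(t_n, u_n); k2 = f(t_n + h/2, u_n + (h/2)·k1); u_{n+1} = u_n + h·k2.
t=0.000000, u=-1.320000:
  k1 = f(0.000000, -1.320000) = -1.504800
  k2 = f(0.105000, -1.478004) = -1.904375
  u ← -1.320000 + 0.21·(-1.904375) = -1.719919
t=0.210000, u=-1.719919:
  k1 = f(0.210000, -1.719919) = -2.399607
  k2 = f(0.315000, -1.971877) = -2.906290
  u ← -1.719919 + 0.21·(-2.906290) = -2.330240
u(0.42) ≈ -2.3302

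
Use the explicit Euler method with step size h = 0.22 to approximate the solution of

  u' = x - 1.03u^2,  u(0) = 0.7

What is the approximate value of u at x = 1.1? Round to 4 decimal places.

Euler: u_{n+1} = u_n + h·f(x_n, u_n).
x=0.000000, u=0.700000: f=-0.504700 → u ← 0.700000 + 0.22·(-0.504700) = 0.588966
x=0.220000, u=0.588966: f=-0.137287 → u ← 0.588966 + 0.22·(-0.137287) = 0.558763
x=0.440000, u=0.558763: f=0.118418 → u ← 0.558763 + 0.22·0.118418 = 0.584815
x=0.660000, u=0.584815: f=0.307732 → u ← 0.584815 + 0.22·0.307732 = 0.652516
x=0.880000, u=0.652516: f=0.441450 → u ← 0.652516 + 0.22·0.441450 = 0.749635
u(1.1) ≈ 0.7496

0.7496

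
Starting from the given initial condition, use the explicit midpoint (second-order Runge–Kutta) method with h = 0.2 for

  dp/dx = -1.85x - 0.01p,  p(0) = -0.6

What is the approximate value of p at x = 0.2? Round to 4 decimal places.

-0.6358

Midpoint: k1 = f(x_n, p_n); k2 = f(x_n + h/2, p_n + (h/2)·k1); p_{n+1} = p_n + h·k2.
x=0.000000, p=-0.600000:
  k1 = f(0.000000, -0.600000) = 0.006000
  k2 = f(0.100000, -0.599400) = -0.179006
  p ← -0.600000 + 0.2·(-0.179006) = -0.635801
p(0.2) ≈ -0.6358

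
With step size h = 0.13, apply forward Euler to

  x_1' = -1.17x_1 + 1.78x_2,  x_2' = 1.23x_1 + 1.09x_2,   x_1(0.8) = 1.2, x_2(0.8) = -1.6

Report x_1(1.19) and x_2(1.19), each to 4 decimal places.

-0.2634, -1.9856

Euler on (x_1,x_2): x_1_{n+1} = x_1_n + h·x_1', x_2_{n+1} = x_2_n + h·x_2'.
0.800000: (1.200000, -1.600000); f=(-4.252000, -0.268000) → (0.647240, -1.634840)
0.930000: (0.647240, -1.634840); f=(-3.667286, -0.985870) → (0.170493, -1.763003)
1.060000: (0.170493, -1.763003); f=(-3.337622, -1.711967) → (-0.263398, -1.985559)
(x_1(1.19), x_2(1.19)) ≈ (-0.2634, -1.9856)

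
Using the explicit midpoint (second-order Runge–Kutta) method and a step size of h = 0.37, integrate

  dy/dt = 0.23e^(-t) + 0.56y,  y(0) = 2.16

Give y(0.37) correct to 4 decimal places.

Midpoint: k1 = f(t_n, y_n); k2 = f(t_n + h/2, y_n + (h/2)·k1); y_{n+1} = y_n + h·k2.
t=0.000000, y=2.160000:
  k1 = f(0.000000, 2.160000) = 1.439600
  k2 = f(0.185000, 2.426326) = 1.549897
  y ← 2.160000 + 0.37·1.549897 = 2.733462
y(0.37) ≈ 2.7335

2.7335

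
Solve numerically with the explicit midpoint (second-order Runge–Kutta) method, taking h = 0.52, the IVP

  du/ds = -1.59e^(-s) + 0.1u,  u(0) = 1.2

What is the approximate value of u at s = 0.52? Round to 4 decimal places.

Midpoint: k1 = f(s_n, u_n); k2 = f(s_n + h/2, u_n + (h/2)·k1); u_{n+1} = u_n + h·k2.
s=0.000000, u=1.200000:
  k1 = f(0.000000, 1.200000) = -1.470000
  k2 = f(0.260000, 0.817800) = -1.144192
  u ← 1.200000 + 0.52·(-1.144192) = 0.605020
u(0.52) ≈ 0.6050

0.6050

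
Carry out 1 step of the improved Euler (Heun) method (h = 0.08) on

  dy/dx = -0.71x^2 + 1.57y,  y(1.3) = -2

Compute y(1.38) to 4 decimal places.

-2.3751

Heun: k1 = f(x_n, y_n); k2 = f(x_n + h, y_n + h·k1); y_{n+1} = y_n + (h/2)·(k1 + k2).
x=1.300000, y=-2.000000:
  k1 = f(1.300000, -2.000000) = -4.339900
  k2 = f(1.380000, -2.347192) = -5.037215
  y ← -2.000000 + (0.08/2)·(-4.339900 + (-5.037215)) = -2.375085
y(1.38) ≈ -2.3751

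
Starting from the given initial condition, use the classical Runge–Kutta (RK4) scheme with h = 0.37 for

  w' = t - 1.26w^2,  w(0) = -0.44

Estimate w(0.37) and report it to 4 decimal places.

-0.4733

RK4: k1 = f(t_n, w_n); k2 = f(t_n + h/2, w_n + (h/2)·k1); k3 = f(t_n + h/2, w_n + (h/2)·k2); k4 = f(t_n + h, w_n + h·k3); w_{n+1} = w_n + (h/6)·(k1 + 2k2 + 2k3 + k4).
t=0.000000, w=-0.440000:
  k1 = f(0.000000, -0.440000) = -0.243936
  k2 = f(0.185000, -0.485128) = -0.111540
  k3 = f(0.185000, -0.460635) = -0.082353
  k4 = f(0.370000, -0.470470) = 0.091109
  w ← -0.440000 + (0.37/6)·(k1 + 2k2 + 2k3 + k4) = -0.473338
w(0.37) ≈ -0.4733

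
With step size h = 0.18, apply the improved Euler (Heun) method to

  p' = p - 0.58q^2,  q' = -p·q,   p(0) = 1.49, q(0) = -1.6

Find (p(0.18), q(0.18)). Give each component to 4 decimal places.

1.5531, -1.2283

Heun on (p,q): k1 = f(s_n, state_n); k2 = f(s_n + h, state_n + h·k1); state_{n+1} = state_n + (h/2)·(k1 + k2).
0.000000: (1.490000, -1.600000)
  k1 = (0.005200, 2.384000)
  predictor → (1.490936, -1.170880)
  k2 = (0.695779, 1.745707)
  → (1.553088, -1.228326)
(p(0.18), q(0.18)) ≈ (1.5531, -1.2283)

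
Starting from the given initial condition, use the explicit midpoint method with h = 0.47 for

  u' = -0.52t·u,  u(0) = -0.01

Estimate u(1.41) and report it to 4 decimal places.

Midpoint: k1 = f(t_n, u_n); k2 = f(t_n + h/2, u_n + (h/2)·k1); u_{n+1} = u_n + h·k2.
t=0.000000, u=-0.010000:
  k1 = f(0.000000, -0.010000) = 0.000000
  k2 = f(0.235000, -0.010000) = 0.001222
  u ← -0.010000 + 0.47·0.001222 = -0.009426
t=0.470000, u=-0.009426:
  k1 = f(0.470000, -0.009426) = 0.002304
  k2 = f(0.705000, -0.008884) = 0.003257
  u ← -0.009426 + 0.47·0.003257 = -0.007895
t=0.940000, u=-0.007895:
  k1 = f(0.940000, -0.007895) = 0.003859
  k2 = f(1.175000, -0.006988) = 0.004270
  u ← -0.007895 + 0.47·0.004270 = -0.005888
u(1.41) ≈ -0.0059

-0.0059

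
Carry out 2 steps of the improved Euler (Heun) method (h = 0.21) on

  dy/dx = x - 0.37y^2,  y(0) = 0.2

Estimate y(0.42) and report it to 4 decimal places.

Heun: k1 = f(x_n, y_n); k2 = f(x_n + h, y_n + h·k1); y_{n+1} = y_n + (h/2)·(k1 + k2).
x=0.000000, y=0.200000:
  k1 = f(0.000000, 0.200000) = -0.014800
  k2 = f(0.210000, 0.196892) = 0.195656
  y ← 0.200000 + (0.21/2)·(-0.014800 + 0.195656) = 0.218990
x=0.210000, y=0.218990:
  k1 = f(0.210000, 0.218990) = 0.192256
  k2 = f(0.420000, 0.259364) = 0.395110
  y ← 0.218990 + (0.21/2)·(0.192256 + 0.395110) = 0.280663
y(0.42) ≈ 0.2807

0.2807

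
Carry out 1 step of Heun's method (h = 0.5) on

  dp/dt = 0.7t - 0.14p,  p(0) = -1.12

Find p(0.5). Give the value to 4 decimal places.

Heun: k1 = f(t_n, p_n); k2 = f(t_n + h, p_n + h·k1); p_{n+1} = p_n + (h/2)·(k1 + k2).
t=0.000000, p=-1.120000:
  k1 = f(0.000000, -1.120000) = 0.156800
  k2 = f(0.500000, -1.041600) = 0.495824
  p ← -1.120000 + (0.5/2)·(0.156800 + 0.495824) = -0.956844
p(0.5) ≈ -0.9568

-0.9568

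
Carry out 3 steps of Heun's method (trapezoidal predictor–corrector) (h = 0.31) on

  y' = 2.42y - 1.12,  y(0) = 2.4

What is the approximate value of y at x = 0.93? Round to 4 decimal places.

Heun: k1 = f(x_n, y_n); k2 = f(x_n + h, y_n + h·k1); y_{n+1} = y_n + (h/2)·(k1 + k2).
x=0.000000, y=2.400000:
  k1 = f(0.000000, 2.400000) = 4.688000
  k2 = f(0.310000, 3.853280) = 8.204938
  y ← 2.400000 + (0.31/2)·(4.688000 + 8.204938) = 4.398405
x=0.310000, y=4.398405:
  k1 = f(0.310000, 4.398405) = 9.524141
  k2 = f(0.620000, 7.350889) = 16.669151
  y ← 4.398405 + (0.31/2)·(9.524141 + 16.669151) = 8.458366
x=0.620000, y=8.458366:
  k1 = f(0.620000, 8.458366) = 19.349245
  k2 = f(0.930000, 14.456632) = 33.865048
  y ← 8.458366 + (0.31/2)·(19.349245 + 33.865048) = 16.706581
y(0.93) ≈ 16.7066

16.7066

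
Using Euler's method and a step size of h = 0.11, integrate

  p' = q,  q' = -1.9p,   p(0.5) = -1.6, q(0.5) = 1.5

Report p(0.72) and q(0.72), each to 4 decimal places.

Euler on (p,q): p_{n+1} = p_n + h·p', q_{n+1} = q_n + h·q'.
0.500000: (-1.600000, 1.500000); f=(1.500000, 3.040000) → (-1.435000, 1.834400)
0.610000: (-1.435000, 1.834400); f=(1.834400, 2.726500) → (-1.233216, 2.134315)
(p(0.72), q(0.72)) ≈ (-1.2332, 2.1343)

-1.2332, 2.1343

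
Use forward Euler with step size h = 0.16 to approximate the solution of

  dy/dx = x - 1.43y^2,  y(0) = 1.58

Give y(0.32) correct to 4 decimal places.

0.8016

Euler: y_{n+1} = y_n + h·f(x_n, y_n).
x=0.000000, y=1.580000: f=-3.569852 → y ← 1.580000 + 0.16·(-3.569852) = 1.008824
x=0.160000, y=1.008824: f=-1.295347 → y ← 1.008824 + 0.16·(-1.295347) = 0.801568
y(0.32) ≈ 0.8016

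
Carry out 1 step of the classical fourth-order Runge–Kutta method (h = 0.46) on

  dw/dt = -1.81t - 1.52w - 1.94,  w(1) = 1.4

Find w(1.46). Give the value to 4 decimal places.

-0.6951

RK4: k1 = f(t_n, w_n); k2 = f(t_n + h/2, w_n + (h/2)·k1); k3 = f(t_n + h/2, w_n + (h/2)·k2); k4 = f(t_n + h, w_n + h·k3); w_{n+1} = w_n + (h/6)·(k1 + 2k2 + 2k3 + k4).
t=1.000000, w=1.400000:
  k1 = f(1.000000, 1.400000) = -5.878000
  k2 = f(1.230000, 0.048060) = -4.239351
  k3 = f(1.230000, 0.424949) = -4.812223
  k4 = f(1.460000, -0.813622) = -3.345894
  w ← 1.400000 + (0.46/6)·(k1 + 2k2 + 2k3 + k4) = -0.695073
w(1.46) ≈ -0.6951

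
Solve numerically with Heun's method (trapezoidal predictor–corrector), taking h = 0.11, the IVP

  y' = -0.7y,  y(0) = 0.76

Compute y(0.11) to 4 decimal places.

0.7037

Heun: k1 = f(t_n, y_n); k2 = f(t_n + h, y_n + h·k1); y_{n+1} = y_n + (h/2)·(k1 + k2).
t=0.000000, y=0.760000:
  k1 = f(0.000000, 0.760000) = -0.532000
  k2 = f(0.110000, 0.701480) = -0.491036
  y ← 0.760000 + (0.11/2)·(-0.532000 + (-0.491036)) = 0.703733
y(0.11) ≈ 0.7037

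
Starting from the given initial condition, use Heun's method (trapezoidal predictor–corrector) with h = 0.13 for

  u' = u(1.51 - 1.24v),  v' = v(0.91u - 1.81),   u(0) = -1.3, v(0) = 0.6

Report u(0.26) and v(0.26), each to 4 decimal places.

Heun on (u,v): k1 = f(t_n, state_n); k2 = f(t_n + h, state_n + h·k1); state_{n+1} = state_n + (h/2)·(k1 + k2).
0.000000: (-1.300000, 0.600000)
  k1 = (-0.995800, -1.795800)
  predictor → (-1.429454, 0.366546)
  k2 = (-1.508764, -1.140252)
  → (-1.462797, 0.409157)
0.130000: (-1.462797, 0.409157)
  k1 = (-1.466667, -1.285220)
  predictor → (-1.653463, 0.242078)
  k2 = (-2.000399, -0.802404)
  → (-1.688156, 0.273461)
(u(0.26), v(0.26)) ≈ (-1.6882, 0.2735)

-1.6882, 0.2735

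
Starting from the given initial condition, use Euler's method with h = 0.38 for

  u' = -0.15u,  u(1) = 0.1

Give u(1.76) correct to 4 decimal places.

Euler: u_{n+1} = u_n + h·f(t_n, u_n).
t=1.000000, u=0.100000: f=-0.015000 → u ← 0.100000 + 0.38·(-0.015000) = 0.094300
t=1.380000, u=0.094300: f=-0.014145 → u ← 0.094300 + 0.38·(-0.014145) = 0.088925
u(1.76) ≈ 0.0889

0.0889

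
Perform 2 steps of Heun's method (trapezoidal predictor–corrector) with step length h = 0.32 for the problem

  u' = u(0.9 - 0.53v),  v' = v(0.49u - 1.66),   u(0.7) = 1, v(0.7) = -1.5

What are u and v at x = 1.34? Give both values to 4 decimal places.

Heun on (u,v): k1 = f(x_n, state_n); k2 = f(x_n + h, state_n + h·k1); state_{n+1} = state_n + (h/2)·(k1 + k2).
0.700000: (1.000000, -1.500000)
  k1 = (1.695000, 1.755000)
  predictor → (1.542400, -0.938400)
  k2 = (2.155276, 0.848524)
  → (1.616044, -1.083436)
1.020000: (1.616044, -1.083436)
  k1 = (2.382406, 0.940573)
  predictor → (2.378414, -0.782453)
  k2 = (3.126901, 0.386983)
  → (2.497533, -0.871027)
(u(1.34), v(1.34)) ≈ (2.4975, -0.8710)

2.4975, -0.8710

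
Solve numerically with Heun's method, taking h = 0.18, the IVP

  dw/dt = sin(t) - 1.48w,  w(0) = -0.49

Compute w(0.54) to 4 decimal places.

Heun: k1 = f(t_n, w_n); k2 = f(t_n + h, w_n + h·k1); w_{n+1} = w_n + (h/2)·(k1 + k2).
t=0.000000, w=-0.490000:
  k1 = f(0.000000, -0.490000) = 0.725200
  k2 = f(0.180000, -0.359464) = 0.711036
  w ← -0.490000 + (0.18/2)·(0.725200 + 0.711036) = -0.360739
t=0.180000, w=-0.360739:
  k1 = f(0.180000, -0.360739) = 0.712923
  k2 = f(0.360000, -0.232413) = 0.696245
  w ← -0.360739 + (0.18/2)·(0.712923 + 0.696245) = -0.233914
t=0.360000, w=-0.233914:
  k1 = f(0.360000, -0.233914) = 0.698466
  k2 = f(0.540000, -0.108190) = 0.674257
  w ← -0.233914 + (0.18/2)·(0.698466 + 0.674257) = -0.110369
w(0.54) ≈ -0.1104

-0.1104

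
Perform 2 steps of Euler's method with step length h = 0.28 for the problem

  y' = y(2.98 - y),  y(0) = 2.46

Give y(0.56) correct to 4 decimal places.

Euler: y_{n+1} = y_n + h·f(s_n, y_n).
s=0.000000, y=2.460000: f=1.279200 → y ← 2.460000 + 0.28·1.279200 = 2.818176
s=0.280000, y=2.818176: f=0.456049 → y ← 2.818176 + 0.28·0.456049 = 2.945870
y(0.56) ≈ 2.9459

2.9459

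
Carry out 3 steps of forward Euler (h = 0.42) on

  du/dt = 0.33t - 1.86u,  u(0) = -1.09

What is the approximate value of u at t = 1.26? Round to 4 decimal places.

0.1177

Euler: u_{n+1} = u_n + h·f(t_n, u_n).
t=0.000000, u=-1.090000: f=2.027400 → u ← -1.090000 + 0.42·2.027400 = -0.238492
t=0.420000, u=-0.238492: f=0.582195 → u ← -0.238492 + 0.42·0.582195 = 0.006030
t=0.840000, u=0.006030: f=0.265984 → u ← 0.006030 + 0.42·0.265984 = 0.117743
u(1.26) ≈ 0.1177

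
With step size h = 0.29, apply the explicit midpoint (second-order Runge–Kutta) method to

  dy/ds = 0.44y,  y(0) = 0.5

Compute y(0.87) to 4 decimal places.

0.7325

Midpoint: k1 = f(s_n, y_n); k2 = f(s_n + h/2, y_n + (h/2)·k1); y_{n+1} = y_n + h·k2.
s=0.000000, y=0.500000:
  k1 = f(0.000000, 0.500000) = 0.220000
  k2 = f(0.145000, 0.531900) = 0.234036
  y ← 0.500000 + 0.29·0.234036 = 0.567870
s=0.290000, y=0.567870:
  k1 = f(0.290000, 0.567870) = 0.249863
  k2 = f(0.435000, 0.604101) = 0.265804
  y ← 0.567870 + 0.29·0.265804 = 0.644954
s=0.580000, y=0.644954:
  k1 = f(0.580000, 0.644954) = 0.283780
  k2 = f(0.725000, 0.686102) = 0.301885
  y ← 0.644954 + 0.29·0.301885 = 0.732500
y(0.87) ≈ 0.7325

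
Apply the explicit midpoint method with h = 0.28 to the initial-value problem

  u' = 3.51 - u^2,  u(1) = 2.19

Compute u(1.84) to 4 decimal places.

1.9177

Midpoint: k1 = f(x_n, u_n); k2 = f(x_n + h/2, u_n + (h/2)·k1); u_{n+1} = u_n + h·k2.
x=1.000000, u=2.190000:
  k1 = f(1.000000, 2.190000) = -1.286100
  k2 = f(1.140000, 2.009946) = -0.529883
  u ← 2.190000 + 0.28·(-0.529883) = 2.041633
x=1.280000, u=2.041633:
  k1 = f(1.280000, 2.041633) = -0.658264
  k2 = f(1.420000, 1.949476) = -0.290456
  u ← 2.041633 + 0.28·(-0.290456) = 1.960305
x=1.560000, u=1.960305:
  k1 = f(1.560000, 1.960305) = -0.332796
  k2 = f(1.700000, 1.913714) = -0.152300
  u ← 1.960305 + 0.28·(-0.152300) = 1.917661
u(1.84) ≈ 1.9177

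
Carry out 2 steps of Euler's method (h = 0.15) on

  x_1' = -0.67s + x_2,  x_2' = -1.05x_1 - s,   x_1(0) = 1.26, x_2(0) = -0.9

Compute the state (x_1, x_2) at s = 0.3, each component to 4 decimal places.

0.9452, -1.2981

Euler on (x_1,x_2): x_1_{n+1} = x_1_n + h·x_1', x_2_{n+1} = x_2_n + h·x_2'.
0.000000: (1.260000, -0.900000); f=(-0.900000, -1.323000) → (1.125000, -1.098450)
0.150000: (1.125000, -1.098450); f=(-1.198950, -1.331250) → (0.945157, -1.298138)
(x_1(0.3), x_2(0.3)) ≈ (0.9452, -1.2981)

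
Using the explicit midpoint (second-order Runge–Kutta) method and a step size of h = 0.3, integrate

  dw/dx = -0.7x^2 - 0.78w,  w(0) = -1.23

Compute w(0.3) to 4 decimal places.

Midpoint: k1 = f(x_n, w_n); k2 = f(x_n + h/2, w_n + (h/2)·k1); w_{n+1} = w_n + h·k2.
x=0.000000, w=-1.230000:
  k1 = f(0.000000, -1.230000) = 0.959400
  k2 = f(0.150000, -1.086090) = 0.831400
  w ← -1.230000 + 0.3·0.831400 = -0.980580
w(0.3) ≈ -0.9806

-0.9806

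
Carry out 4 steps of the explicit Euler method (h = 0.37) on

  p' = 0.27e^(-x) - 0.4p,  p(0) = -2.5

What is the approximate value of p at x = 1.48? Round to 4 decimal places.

Euler: p_{n+1} = p_n + h·f(x_n, p_n).
x=0.000000, p=-2.500000: f=1.270000 → p ← -2.500000 + 0.37·1.270000 = -2.030100
x=0.370000, p=-2.030100: f=0.998538 → p ← -2.030100 + 0.37·0.998538 = -1.660641
x=0.740000, p=-1.660641: f=0.793077 → p ← -1.660641 + 0.37·0.793077 = -1.367202
x=1.110000, p=-1.367202: f=0.635862 → p ← -1.367202 + 0.37·0.635862 = -1.131933
p(1.48) ≈ -1.1319

-1.1319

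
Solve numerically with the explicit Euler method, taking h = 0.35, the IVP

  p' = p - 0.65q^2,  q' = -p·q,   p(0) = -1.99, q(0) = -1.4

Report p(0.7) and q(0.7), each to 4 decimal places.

-5.5121, -4.9790

Euler on (p,q): p_{n+1} = p_n + h·p', q_{n+1} = q_n + h·q'.
0.000000: (-1.990000, -1.400000); f=(-3.264000, -2.786000) → (-3.132400, -2.375100)
0.350000: (-3.132400, -2.375100); f=(-6.799115, -7.439763) → (-5.512090, -4.979017)
(p(0.7), q(0.7)) ≈ (-5.5121, -4.9790)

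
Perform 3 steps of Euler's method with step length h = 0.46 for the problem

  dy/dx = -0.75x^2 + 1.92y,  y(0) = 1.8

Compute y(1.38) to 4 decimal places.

11.5921

Euler: y_{n+1} = y_n + h·f(x_n, y_n).
x=0.000000, y=1.800000: f=3.456000 → y ← 1.800000 + 0.46·3.456000 = 3.389760
x=0.460000, y=3.389760: f=6.349639 → y ← 3.389760 + 0.46·6.349639 = 6.310594
x=0.920000, y=6.310594: f=11.481541 → y ← 6.310594 + 0.46·11.481541 = 11.592103
y(1.38) ≈ 11.5921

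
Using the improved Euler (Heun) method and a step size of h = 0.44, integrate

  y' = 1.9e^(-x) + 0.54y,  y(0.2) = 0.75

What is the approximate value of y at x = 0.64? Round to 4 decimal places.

1.5933

Heun: k1 = f(x_n, y_n); k2 = f(x_n + h, y_n + h·k1); y_{n+1} = y_n + (h/2)·(k1 + k2).
x=0.200000, y=0.750000:
  k1 = f(0.200000, 0.750000) = 1.960588
  k2 = f(0.640000, 1.612659) = 1.872691
  y ← 0.750000 + (0.44/2)·(1.960588 + 1.872691) = 1.593322
y(0.64) ≈ 1.5933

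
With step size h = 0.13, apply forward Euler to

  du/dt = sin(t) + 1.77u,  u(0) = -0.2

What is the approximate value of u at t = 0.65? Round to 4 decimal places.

Euler: u_{n+1} = u_n + h·f(t_n, u_n).
t=0.000000, u=-0.200000: f=-0.354000 → u ← -0.200000 + 0.13·(-0.354000) = -0.246020
t=0.130000, u=-0.246020: f=-0.305821 → u ← -0.246020 + 0.13·(-0.305821) = -0.285777
t=0.260000, u=-0.285777: f=-0.248744 → u ← -0.285777 + 0.13·(-0.248744) = -0.318114
t=0.390000, u=-0.318114: f=-0.182873 → u ← -0.318114 + 0.13·(-0.182873) = -0.341887
t=0.520000, u=-0.341887: f=-0.108260 → u ← -0.341887 + 0.13·(-0.108260) = -0.355961
u(0.65) ≈ -0.3560

-0.3560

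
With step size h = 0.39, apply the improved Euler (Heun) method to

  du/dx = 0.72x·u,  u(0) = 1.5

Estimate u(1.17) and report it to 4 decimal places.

2.4375

Heun: k1 = f(x_n, u_n); k2 = f(x_n + h, u_n + h·k1); u_{n+1} = u_n + (h/2)·(k1 + k2).
x=0.000000, u=1.500000:
  k1 = f(0.000000, 1.500000) = 0.000000
  k2 = f(0.390000, 1.500000) = 0.421200
  u ← 1.500000 + (0.39/2)·(0.000000 + 0.421200) = 1.582134
x=0.390000, u=1.582134:
  k1 = f(0.390000, 1.582134) = 0.444263
  k2 = f(0.780000, 1.755397) = 0.985831
  u ← 1.582134 + (0.39/2)·(0.444263 + 0.985831) = 1.861002
x=0.780000, u=1.861002:
  k1 = f(0.780000, 1.861002) = 1.045139
  k2 = f(1.170000, 2.268607) = 1.911074
  u ← 1.861002 + (0.39/2)·(1.045139 + 1.911074) = 2.437464
u(1.17) ≈ 2.4375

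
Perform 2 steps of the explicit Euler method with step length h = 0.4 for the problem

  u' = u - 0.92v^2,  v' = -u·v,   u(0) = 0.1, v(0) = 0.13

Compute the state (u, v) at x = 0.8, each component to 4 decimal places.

Euler on (u,v): u_{n+1} = u_n + h·u', v_{n+1} = v_n + h·v'.
0.000000: (0.100000, 0.130000); f=(0.084452, -0.013000) → (0.133781, 0.124800)
0.400000: (0.133781, 0.124800); f=(0.119452, -0.016696) → (0.181562, 0.118122)
(u(0.8), v(0.8)) ≈ (0.1816, 0.1181)

0.1816, 0.1181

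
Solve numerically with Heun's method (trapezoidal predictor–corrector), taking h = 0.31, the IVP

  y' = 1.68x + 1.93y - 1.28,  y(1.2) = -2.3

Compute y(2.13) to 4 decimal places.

Heun: k1 = f(x_n, y_n); k2 = f(x_n + h, y_n + h·k1); y_{n+1} = y_n + (h/2)·(k1 + k2).
x=1.200000, y=-2.300000:
  k1 = f(1.200000, -2.300000) = -3.703000
  k2 = f(1.510000, -3.447930) = -5.397705
  y ← -2.300000 + (0.31/2)·(-3.703000 + (-5.397705)) = -3.710609
x=1.510000, y=-3.710609:
  k1 = f(1.510000, -3.710609) = -5.904676
  k2 = f(1.820000, -5.541059) = -8.916643
  y ← -3.710609 + (0.31/2)·(-5.904676 + (-8.916643)) = -6.007914
x=1.820000, y=-6.007914:
  k1 = f(1.820000, -6.007914) = -9.817674
  k2 = f(2.130000, -9.051393) = -15.170788
  y ← -6.007914 + (0.31/2)·(-9.817674 + (-15.170788)) = -9.881125
y(2.13) ≈ -9.8811

-9.8811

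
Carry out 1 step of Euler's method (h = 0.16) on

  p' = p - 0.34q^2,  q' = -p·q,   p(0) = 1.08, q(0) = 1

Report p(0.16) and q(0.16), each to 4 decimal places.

1.1984, 0.8272

Euler on (p,q): p_{n+1} = p_n + h·p', q_{n+1} = q_n + h·q'.
0.000000: (1.080000, 1.000000); f=(0.740000, -1.080000) → (1.198400, 0.827200)
(p(0.16), q(0.16)) ≈ (1.1984, 0.8272)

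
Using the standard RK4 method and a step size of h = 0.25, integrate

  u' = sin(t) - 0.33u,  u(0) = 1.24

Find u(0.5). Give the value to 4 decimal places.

RK4: k1 = f(t_n, u_n); k2 = f(t_n + h/2, u_n + (h/2)·k1); k3 = f(t_n + h/2, u_n + (h/2)·k2); k4 = f(t_n + h, u_n + h·k3); u_{n+1} = u_n + (h/6)·(k1 + 2k2 + 2k3 + k4).
t=0.000000, u=1.240000:
  k1 = f(0.000000, 1.240000) = -0.409200
  k2 = f(0.125000, 1.188850) = -0.267646
  k3 = f(0.125000, 1.206544) = -0.273485
  k4 = f(0.250000, 1.171629) = -0.139234
  u ← 1.240000 + (0.25/6)·(k1 + 2k2 + 2k3 + k4) = 1.172054
t=0.250000, u=1.172054:
  k1 = f(0.250000, 1.172054) = -0.139374
  k2 = f(0.375000, 1.154633) = -0.014756
  k3 = f(0.375000, 1.170210) = -0.019897
  k4 = f(0.500000, 1.167080) = 0.094289
  u ← 1.172054 + (0.25/6)·(k1 + 2k2 + 2k3 + k4) = 1.167288
u(0.5) ≈ 1.1673

1.1673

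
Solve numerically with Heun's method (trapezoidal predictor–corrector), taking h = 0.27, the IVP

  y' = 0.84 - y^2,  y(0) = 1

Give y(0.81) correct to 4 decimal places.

Heun: k1 = f(x_n, y_n); k2 = f(x_n + h, y_n + h·k1); y_{n+1} = y_n + (h/2)·(k1 + k2).
x=0.000000, y=1.000000:
  k1 = f(0.000000, 1.000000) = -0.160000
  k2 = f(0.270000, 0.956800) = -0.075466
  y ← 1.000000 + (0.27/2)·(-0.160000 + (-0.075466)) = 0.968212
x=0.270000, y=0.968212:
  k1 = f(0.270000, 0.968212) = -0.097435
  k2 = f(0.540000, 0.941905) = -0.047184
  y ← 0.968212 + (0.27/2)·(-0.097435 + (-0.047184)) = 0.948688
x=0.540000, y=0.948688:
  k1 = f(0.540000, 0.948688) = -0.060010
  k2 = f(0.810000, 0.932486) = -0.029530
  y ← 0.948688 + (0.27/2)·(-0.060010 + (-0.029530)) = 0.936601
y(0.81) ≈ 0.9366

0.9366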